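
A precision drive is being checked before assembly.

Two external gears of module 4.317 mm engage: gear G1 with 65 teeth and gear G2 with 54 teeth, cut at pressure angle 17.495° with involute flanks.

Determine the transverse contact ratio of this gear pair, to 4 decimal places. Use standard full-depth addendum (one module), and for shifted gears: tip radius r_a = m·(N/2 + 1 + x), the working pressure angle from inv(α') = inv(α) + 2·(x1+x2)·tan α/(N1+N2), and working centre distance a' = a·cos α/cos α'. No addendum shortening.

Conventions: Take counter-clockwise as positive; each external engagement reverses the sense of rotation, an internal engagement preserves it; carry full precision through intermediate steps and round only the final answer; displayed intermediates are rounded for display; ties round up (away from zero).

1.9405

recognized (one external pair, fixed centres): single-mesh tooth geometry, m = 4.317, N1 = 65, N2 = 54
base radii: r_b1 = 133.812554, r_b2 = 111.167352
tip radii: r_a1 = 144.619500, r_a2 = 120.876000
no profile shift: α' = α, a' = a
action lengths: √(r_a1²−r_b1²) = 54.854355, √(r_a2²−r_b2²) = 47.463956
base pitch p_b = π·m·cos α = 12.934909
CR = (54.854355 + 47.463956 − 256.861500·sin 17.49500°)/12.934909 = 1.940481
contact ratio ≈ 1.9405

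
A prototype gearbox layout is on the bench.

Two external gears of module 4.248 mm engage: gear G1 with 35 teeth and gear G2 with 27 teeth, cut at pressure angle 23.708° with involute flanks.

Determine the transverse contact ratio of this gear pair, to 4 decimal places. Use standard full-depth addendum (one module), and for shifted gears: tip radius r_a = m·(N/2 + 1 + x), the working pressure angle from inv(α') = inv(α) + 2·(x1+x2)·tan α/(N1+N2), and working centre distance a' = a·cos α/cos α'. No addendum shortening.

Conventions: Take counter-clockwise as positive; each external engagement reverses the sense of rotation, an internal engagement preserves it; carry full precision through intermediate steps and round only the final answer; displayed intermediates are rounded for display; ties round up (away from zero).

1.5169

single-mesh involute tooth geometry (35T engaging 27T at module 4.248)
base radii: r_b1 = 68.066184, r_b2 = 52.508199
tip radii: r_a1 = 78.588000, r_a2 = 61.596000
no profile shift: α' = α, a' = a
action lengths: √(r_a1²−r_b1²) = 39.281908, √(r_a2²−r_b2²) = 32.201805
base pitch p_b = π·m·cos α = 12.219213
CR = (39.281908 + 32.201805 − 131.688000·sin 23.70800°)/12.219213 = 1.516888
contact ratio ≈ 1.5169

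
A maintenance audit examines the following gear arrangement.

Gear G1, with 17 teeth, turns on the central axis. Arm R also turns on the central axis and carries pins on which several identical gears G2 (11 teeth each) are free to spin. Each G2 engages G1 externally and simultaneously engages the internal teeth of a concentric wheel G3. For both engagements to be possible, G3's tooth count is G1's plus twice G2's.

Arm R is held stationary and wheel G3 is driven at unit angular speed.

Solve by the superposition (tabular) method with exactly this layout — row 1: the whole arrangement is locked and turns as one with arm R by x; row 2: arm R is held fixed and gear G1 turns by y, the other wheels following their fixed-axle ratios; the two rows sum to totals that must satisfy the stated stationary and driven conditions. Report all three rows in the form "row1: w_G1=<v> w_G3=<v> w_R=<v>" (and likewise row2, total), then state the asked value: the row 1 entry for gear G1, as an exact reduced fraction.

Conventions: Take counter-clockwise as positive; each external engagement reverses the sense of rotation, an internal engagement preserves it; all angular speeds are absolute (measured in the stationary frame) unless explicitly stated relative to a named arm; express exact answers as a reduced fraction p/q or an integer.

class = planetary set [G3 = 17+2·11 = 39; Willis about the carrier]
row 1 (train locked, turned with arm): all members turn x
superposition row 2 [arm held]: sun y, ring −(17/39)·y, arm 0
boundary: total ω_arm = x = 0 and total ω_ring = x − (17/39)·y = 1  ⇒  y = -39/17, x = 0
row 2 ring = −(17/39)·(-39/17) = 1
totals (row 1 + row 2): sun 0 + (-39/17) = -39/17, ring 0 + 1 = 1, arm 0 + 0 = 0
asked cell (row1, sun) = 0

row1: w_G1=0 w_G3=0 w_R=0
row2: w_G1=-39/17 w_G3=1 w_R=0
total: w_G1=-39/17 w_G3=1 w_R=0
asked value: 0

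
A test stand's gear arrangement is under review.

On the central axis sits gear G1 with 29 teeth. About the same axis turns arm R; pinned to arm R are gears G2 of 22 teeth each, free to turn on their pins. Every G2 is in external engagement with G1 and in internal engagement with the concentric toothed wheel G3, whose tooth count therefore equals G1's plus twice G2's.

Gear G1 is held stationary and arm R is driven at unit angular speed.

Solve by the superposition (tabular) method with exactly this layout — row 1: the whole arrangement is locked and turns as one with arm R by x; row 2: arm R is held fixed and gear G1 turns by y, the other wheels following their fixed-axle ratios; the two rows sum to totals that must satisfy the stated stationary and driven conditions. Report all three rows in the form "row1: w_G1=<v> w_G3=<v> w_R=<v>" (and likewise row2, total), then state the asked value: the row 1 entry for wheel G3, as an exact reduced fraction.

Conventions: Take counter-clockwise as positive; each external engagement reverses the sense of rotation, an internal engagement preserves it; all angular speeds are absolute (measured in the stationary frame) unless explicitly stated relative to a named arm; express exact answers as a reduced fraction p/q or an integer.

recognized (axles ride arm R): planetary set, 29/22/73 teeth
row 1: whole set turns with the arm by x
row 2 — arm fixed, fixed-axis ratios: sun y, ring −(29/73)·y, arm 0
boundary: total ω_sun = x + y = 0 and total ω_arm = x = 1  ⇒  y = -1, x = 1
row 2 ring = −(29/73)·(-1) = 29/73
totals (row 1 + row 2): sun 1 + (-1) = 0, ring 1 + 29/73 = 102/73, arm 1 + 0 = 1
asked cell (row1, ring) = 1

row1: w_G1=1 w_G3=1 w_R=1
row2: w_G1=-1 w_G3=29/73 w_R=0
total: w_G1=0 w_G3=102/73 w_R=1
asked value: 1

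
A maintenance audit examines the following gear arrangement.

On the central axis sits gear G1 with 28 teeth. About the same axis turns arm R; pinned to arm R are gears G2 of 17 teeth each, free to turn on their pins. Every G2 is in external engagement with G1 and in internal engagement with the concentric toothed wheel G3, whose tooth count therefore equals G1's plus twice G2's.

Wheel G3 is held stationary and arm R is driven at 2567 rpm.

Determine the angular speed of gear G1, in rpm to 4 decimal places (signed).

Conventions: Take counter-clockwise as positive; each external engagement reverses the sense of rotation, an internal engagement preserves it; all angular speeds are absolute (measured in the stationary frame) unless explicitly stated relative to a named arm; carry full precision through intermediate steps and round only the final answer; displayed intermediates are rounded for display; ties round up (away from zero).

class = planetary set [G3 = 28+2·17 = 62; Willis about the carrier]
normalise by the input: solve with ω_arm = 1, then scale by 2567 rpm
ring teeth: 28 + 2·17 = 62
28(ω_sun−ω_arm) = −62(ω_ring−ω_arm),  ω_ring = 0, ω_arm = 1
ω_sun = 1 − (62/28)(0−1) = 45/14
scale: ω_sun = 45/14 × 2567 rpm = +8251.0714 rpm

+8251.0714 rpm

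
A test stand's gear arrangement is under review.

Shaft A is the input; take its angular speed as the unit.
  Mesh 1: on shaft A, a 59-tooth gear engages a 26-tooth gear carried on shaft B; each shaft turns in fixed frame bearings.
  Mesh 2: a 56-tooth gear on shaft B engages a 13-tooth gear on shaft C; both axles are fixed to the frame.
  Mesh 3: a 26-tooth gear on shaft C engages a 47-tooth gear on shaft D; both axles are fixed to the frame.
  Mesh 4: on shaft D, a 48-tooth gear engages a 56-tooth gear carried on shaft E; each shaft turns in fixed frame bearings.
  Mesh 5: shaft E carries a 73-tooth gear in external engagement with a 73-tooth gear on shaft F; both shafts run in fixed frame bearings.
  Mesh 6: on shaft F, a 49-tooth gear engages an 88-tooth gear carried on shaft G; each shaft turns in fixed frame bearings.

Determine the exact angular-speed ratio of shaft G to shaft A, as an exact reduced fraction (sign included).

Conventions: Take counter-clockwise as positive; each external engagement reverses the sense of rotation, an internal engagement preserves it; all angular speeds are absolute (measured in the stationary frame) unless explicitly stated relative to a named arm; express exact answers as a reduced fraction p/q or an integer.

class = fixed-axis compound train [6 meshes; 6 ratios multiply, 6 sense flips]
mesh 1 [59T→26T]: running ratio 59/26, sense −
mesh 2 [56T→13T]: running ratio 1652/169, sense +
mesh 3 [26T→47T]: running ratio 3304/611, sense −
mesh 4 [48T→56T]: running ratio 2832/611, sense +
mesh 5 [73T→73T]: running ratio 2832/611, sense −
mesh 6 [49T→88T]: running ratio 17346/6721, sense +
ω_out/ω_in = 17346/6721

17346/6721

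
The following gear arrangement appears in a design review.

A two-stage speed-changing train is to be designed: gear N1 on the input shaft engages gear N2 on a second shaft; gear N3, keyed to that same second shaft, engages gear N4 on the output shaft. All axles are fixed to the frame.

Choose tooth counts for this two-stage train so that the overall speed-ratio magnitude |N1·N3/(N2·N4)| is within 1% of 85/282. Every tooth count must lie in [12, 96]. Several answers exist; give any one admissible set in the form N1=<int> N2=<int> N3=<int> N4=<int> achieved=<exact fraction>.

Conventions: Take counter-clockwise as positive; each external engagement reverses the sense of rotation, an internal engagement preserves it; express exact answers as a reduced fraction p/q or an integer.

design class (target 85/282): fixed-axis compound train
target = 85/282 in lowest terms: an exact hit needs N1·N3 = k·85 and N2·N4 = k·282 for one integer k, every count in [12, 96]; additionally prefer no 1:1 stage (N1 ≠ N2, N3 ≠ N4)
k = 1…2: no 1:1-free in-range split of k·85 and k·282 into factor pairs; take k = 3
k = 3: N1·N3 = 255 = 15·17, N2·N4 = 846 = 18·47
achieved = 15·17/(18·47) = 85/282; |achieved − target| = 0 ≤ 17/5640 ✓

N1=15 N2=18 N3=17 N4=47 achieved=85/282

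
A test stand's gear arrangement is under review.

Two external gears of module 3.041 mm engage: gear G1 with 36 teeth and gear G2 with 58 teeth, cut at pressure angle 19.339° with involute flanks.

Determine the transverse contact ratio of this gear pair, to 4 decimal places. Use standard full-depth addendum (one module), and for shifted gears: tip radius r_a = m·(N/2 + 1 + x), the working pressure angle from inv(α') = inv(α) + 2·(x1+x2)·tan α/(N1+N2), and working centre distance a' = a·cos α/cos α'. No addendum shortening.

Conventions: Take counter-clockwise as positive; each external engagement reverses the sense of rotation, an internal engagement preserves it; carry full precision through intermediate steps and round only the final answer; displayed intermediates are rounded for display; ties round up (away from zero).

class = single-mesh tooth geometry [involute pair 36T × 58T, m = 3.041]
base radii: r_b1 = 51.649450, r_b2 = 83.213003
tip radii: r_a1 = 57.779000, r_a2 = 91.230000
no profile shift: α' = α, a' = a
action lengths: √(r_a1²−r_b1²) = 25.898787, √(r_a2²−r_b2²) = 37.396646
base pitch p_b = π·m·cos α = 9.014530
CR = (25.898787 + 37.396646 − 142.927000·sin 19.33900°)/9.014530 = 1.770940
contact ratio ≈ 1.7709

1.7709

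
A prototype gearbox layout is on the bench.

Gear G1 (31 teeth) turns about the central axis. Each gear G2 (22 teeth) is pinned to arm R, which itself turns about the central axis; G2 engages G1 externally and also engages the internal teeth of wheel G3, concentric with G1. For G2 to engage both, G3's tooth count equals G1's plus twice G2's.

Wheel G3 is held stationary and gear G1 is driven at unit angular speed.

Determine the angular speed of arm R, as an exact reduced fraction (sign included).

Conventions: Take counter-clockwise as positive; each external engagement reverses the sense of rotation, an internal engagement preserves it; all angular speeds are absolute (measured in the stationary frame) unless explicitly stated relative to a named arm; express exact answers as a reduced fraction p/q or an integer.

31/106

class = planetary set [G3 = 31+2·22 = 75; Willis about the carrier]
ring teeth: 31 + 2·22 = 75
31(ω_sun−ω_arm) = −75(ω_ring−ω_arm),  ω_ring = 0, ω_sun = 1
31(1−ω_arm) = −75(0−ω_arm)  ⇒  106·ω_arm = 31  ⇒  ω_arm = 31/106
exact speed ratio = 31/106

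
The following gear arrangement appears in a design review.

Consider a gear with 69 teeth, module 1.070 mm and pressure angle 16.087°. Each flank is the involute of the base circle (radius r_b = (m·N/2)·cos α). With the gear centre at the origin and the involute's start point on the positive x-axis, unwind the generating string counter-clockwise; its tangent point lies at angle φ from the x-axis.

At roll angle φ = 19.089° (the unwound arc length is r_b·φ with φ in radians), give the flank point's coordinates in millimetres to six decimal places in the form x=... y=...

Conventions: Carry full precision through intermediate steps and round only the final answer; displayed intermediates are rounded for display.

x=37.383741 y=0.432401

class = single-mesh tooth geometry [base-circle involute, m = 1.070, 69T]
pitch radius r_p = m·N/2 = 1.070·69/2 = 36.915000
base radius r_b = r_p·cos α = 36.915000·cos 16.087° = 35.469484
roll angle φ = 19.089° = 0.33316590 rad
x = r_b·(cos φ + φ·sin φ) = 37.383741
y = r_b·(sin φ − φ·cos φ) = 0.432401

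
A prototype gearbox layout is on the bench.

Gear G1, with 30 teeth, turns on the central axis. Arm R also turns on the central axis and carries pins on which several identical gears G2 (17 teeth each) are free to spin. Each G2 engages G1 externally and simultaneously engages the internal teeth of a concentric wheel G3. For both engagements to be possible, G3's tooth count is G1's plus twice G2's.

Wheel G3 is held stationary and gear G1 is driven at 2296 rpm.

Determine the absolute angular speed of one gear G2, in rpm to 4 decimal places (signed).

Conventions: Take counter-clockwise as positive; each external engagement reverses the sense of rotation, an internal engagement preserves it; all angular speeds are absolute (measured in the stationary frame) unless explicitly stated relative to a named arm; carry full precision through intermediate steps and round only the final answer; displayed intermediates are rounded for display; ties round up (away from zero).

class = planetary set [G3 = 30+2·17 = 64; Willis about the carrier]
normalise by the input: solve with ω_sun = 1, then scale by 2296 rpm
ring teeth: 30 + 2·17 = 64
30(ω_sun−ω_arm) = −64(ω_ring−ω_arm),  ω_ring = 0, ω_sun = 1
30(1−ω_arm) = −64(0−ω_arm)  ⇒  94·ω_arm = 30  ⇒  ω_arm = 15/47
sun–planet mesh: 30·(1−15/47) = −17·(ω_p−ω_arm)  ⇒  ω_p−ω_arm = -960/799
ω_p = 15/47 − 960/799 = -15/17
scale: ω_p = -15/17 × 2296 rpm = -2025.8824 rpm

-2025.8824 rpm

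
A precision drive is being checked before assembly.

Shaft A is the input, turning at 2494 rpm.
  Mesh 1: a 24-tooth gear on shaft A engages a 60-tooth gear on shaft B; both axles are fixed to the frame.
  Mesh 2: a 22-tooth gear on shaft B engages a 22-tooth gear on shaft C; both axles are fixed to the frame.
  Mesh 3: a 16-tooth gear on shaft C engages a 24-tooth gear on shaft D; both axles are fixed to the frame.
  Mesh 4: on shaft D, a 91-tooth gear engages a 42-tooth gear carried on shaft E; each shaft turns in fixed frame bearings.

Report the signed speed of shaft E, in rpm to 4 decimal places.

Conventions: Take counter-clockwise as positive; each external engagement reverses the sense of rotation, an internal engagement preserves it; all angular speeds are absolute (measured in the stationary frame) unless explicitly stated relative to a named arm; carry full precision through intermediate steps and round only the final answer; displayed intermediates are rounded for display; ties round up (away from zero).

+1440.9778 rpm

4-mesh fixed-axis compound train (all bearings frame-fixed)
mesh 1 [24T→60T]: ω = 2494.0000×24/60 = 997.6000 rpm, sense flips to −
mesh 2 [22T→22T]: ω = 997.6000×22/22 = 997.6000 rpm, sense flips to +
mesh 3 [16T→24T]: ω = 997.6000×16/24 = 665.0667 rpm, sense flips to −
mesh 4 [91T→42T]: ω = 665.0667×91/42 = 1440.9778 rpm, sense flips to +
signed output speed = +1440.9778 rpm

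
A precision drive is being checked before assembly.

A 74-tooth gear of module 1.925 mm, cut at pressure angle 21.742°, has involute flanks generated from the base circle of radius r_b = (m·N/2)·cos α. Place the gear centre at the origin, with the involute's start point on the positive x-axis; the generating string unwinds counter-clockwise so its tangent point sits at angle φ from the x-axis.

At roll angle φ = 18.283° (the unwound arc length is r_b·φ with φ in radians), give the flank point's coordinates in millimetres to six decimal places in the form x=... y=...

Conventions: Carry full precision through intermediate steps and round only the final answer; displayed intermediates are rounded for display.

class = single-mesh tooth geometry [base-circle involute, m = 1.925, 74T]
pitch radius r_p = m·N/2 = 1.925·74/2 = 71.225000
base radius r_b = r_p·cos α = 71.225000·cos 21.742° = 66.158145
roll angle φ = 18.283° = 0.31909855 rad
x = r_b·(cos φ + φ·sin φ) = 69.441126
y = r_b·(sin φ − φ·cos φ) = 0.709264

x=69.441126 y=0.709264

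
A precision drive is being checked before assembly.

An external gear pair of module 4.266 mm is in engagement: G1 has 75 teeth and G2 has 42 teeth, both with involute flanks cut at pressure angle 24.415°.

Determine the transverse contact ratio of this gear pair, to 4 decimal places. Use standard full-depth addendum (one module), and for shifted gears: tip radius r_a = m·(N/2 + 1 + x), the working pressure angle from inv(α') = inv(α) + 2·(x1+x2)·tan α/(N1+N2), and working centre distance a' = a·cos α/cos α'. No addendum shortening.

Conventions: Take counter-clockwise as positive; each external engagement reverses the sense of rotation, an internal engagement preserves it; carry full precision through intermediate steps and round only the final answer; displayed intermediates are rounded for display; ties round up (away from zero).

1.5667

topology: single-mesh involute geometry — m = 4.266, 75T/42T pair
base radii: r_b1 = 145.669312, r_b2 = 81.574815
tip radii: r_a1 = 164.241000, r_a2 = 93.852000
no profile shift: α' = α, a' = a
action lengths: √(r_a1²−r_b1²) = 75.865391, √(r_a2²−r_b2²) = 46.408485
base pitch p_b = π·m·cos α = 12.203564
CR = (75.865391 + 46.408485 − 249.561000·sin 24.41500°)/12.203564 = 1.566725
contact ratio ≈ 1.5667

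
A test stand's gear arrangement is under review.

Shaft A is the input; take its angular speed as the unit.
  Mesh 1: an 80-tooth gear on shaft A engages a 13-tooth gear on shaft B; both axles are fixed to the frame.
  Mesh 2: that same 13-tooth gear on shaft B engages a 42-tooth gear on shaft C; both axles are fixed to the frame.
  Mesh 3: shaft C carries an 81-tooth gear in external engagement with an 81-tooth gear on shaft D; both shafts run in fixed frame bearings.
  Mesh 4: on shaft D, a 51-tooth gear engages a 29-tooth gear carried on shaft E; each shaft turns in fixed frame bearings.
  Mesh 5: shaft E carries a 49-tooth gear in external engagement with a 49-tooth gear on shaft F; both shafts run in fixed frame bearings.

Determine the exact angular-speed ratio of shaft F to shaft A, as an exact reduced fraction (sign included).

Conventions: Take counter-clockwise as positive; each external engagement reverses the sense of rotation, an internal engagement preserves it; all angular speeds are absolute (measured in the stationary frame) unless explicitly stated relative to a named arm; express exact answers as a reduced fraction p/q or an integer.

class = fixed-axis compound train [5 meshes; 5 ratios multiply, 5 sense flips]
mesh 1 [80T→13T]: running ratio 80/13, sense −
mesh 2 [13T→42T]: running ratio 40/21, sense +
mesh 3 [81T→81T]: running ratio 40/21, sense −
mesh 4 [51T→29T]: running ratio 680/203, sense +
mesh 5 [49T→49T]: running ratio 680/203, sense −
ω_out/ω_in = -680/203

-680/203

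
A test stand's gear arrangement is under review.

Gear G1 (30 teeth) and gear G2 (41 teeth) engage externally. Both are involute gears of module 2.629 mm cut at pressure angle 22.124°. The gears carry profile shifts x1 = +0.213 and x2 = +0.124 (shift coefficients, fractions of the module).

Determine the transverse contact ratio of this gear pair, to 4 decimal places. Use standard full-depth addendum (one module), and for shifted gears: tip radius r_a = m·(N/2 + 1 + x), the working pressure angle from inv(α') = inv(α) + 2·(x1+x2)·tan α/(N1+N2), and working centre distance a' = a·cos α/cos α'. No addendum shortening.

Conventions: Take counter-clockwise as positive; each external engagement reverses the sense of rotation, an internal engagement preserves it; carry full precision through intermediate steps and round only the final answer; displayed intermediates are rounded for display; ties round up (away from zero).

1.5383

single-mesh involute tooth geometry (30T engaging 41T at module 2.629)
base radii: r_b1 = 36.531439, r_b2 = 49.926300
tip radii: r_a1 = 42.623977, r_a2 = 56.849496
inv(α') = inv(22.124°) + 2·(+0.213+0.124)·tan α/(30+41) = 0.02426860  ⇒  α' = 23.38071°
a' = a·cos α / cos α' = 93.3295·cos 22.124°/cos 23.38071° = 94.192004
action lengths: √(r_a1²−r_b1²) = 21.960360, √(r_a2²−r_b2²) = 27.188781
base pitch p_b = π·m·cos α = 7.651127
CR = (21.960360 + 27.188781 − 94.192004·sin 23.38071°)/7.651127 = 1.538348
contact ratio ≈ 1.5383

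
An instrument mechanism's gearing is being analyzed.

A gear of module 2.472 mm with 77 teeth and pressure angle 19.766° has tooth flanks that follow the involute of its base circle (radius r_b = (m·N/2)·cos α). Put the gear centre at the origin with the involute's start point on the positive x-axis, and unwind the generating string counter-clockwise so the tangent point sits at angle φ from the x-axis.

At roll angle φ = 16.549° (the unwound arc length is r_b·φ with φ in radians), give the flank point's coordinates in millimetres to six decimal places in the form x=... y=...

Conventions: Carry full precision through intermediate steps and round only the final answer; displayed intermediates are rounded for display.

topology: single-mesh involute geometry — m = 2.472, N = 77
pitch radius r_p = m·N/2 = 2.472·77/2 = 95.172000
base radius r_b = r_p·cos α = 95.172000·cos 19.766° = 89.564619
roll angle φ = 16.549° = 0.28883454 rad
x = r_b·(cos φ + φ·sin φ) = 93.223043
y = r_b·(sin φ − φ·cos φ) = 0.713403

x=93.223043 y=0.713403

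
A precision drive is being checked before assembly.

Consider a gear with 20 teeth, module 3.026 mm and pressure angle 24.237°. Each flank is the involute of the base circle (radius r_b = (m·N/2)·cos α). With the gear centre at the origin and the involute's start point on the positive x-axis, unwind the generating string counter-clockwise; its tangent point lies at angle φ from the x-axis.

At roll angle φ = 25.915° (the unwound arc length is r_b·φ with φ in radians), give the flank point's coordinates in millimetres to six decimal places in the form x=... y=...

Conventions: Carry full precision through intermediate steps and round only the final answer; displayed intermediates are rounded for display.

single-mesh involute tooth geometry (20T wheel at module 3.026)
pitch radius r_p = m·N/2 = 3.026·20/2 = 30.260000
base radius r_b = r_p·cos α = 30.260000·cos 24.237° = 27.592739
roll angle φ = 25.915° = 0.45230208 rad
x = r_b·(cos φ + φ·sin φ) = 30.272442
y = r_b·(sin φ − φ·cos φ) = 0.833774

x=30.272442 y=0.833774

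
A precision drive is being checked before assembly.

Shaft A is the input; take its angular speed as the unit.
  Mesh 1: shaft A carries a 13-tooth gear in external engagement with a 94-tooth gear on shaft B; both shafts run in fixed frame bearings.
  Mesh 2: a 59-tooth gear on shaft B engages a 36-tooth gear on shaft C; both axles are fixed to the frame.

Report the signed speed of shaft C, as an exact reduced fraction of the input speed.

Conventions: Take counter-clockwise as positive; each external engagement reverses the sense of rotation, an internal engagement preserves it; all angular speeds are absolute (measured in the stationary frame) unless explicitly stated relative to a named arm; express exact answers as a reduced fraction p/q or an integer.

767/3384

2-mesh fixed-axis compound train (all bearings frame-fixed)
mesh 1 [13T→94T]: |ω|/ω_in = 1×13/94 = 13/94, sense flips to −
mesh 2 [59T→36T]: |ω|/ω_in = (13/94)×59/36 = 767/3384, sense flips to +
signed output speed (× input speed) = 767/3384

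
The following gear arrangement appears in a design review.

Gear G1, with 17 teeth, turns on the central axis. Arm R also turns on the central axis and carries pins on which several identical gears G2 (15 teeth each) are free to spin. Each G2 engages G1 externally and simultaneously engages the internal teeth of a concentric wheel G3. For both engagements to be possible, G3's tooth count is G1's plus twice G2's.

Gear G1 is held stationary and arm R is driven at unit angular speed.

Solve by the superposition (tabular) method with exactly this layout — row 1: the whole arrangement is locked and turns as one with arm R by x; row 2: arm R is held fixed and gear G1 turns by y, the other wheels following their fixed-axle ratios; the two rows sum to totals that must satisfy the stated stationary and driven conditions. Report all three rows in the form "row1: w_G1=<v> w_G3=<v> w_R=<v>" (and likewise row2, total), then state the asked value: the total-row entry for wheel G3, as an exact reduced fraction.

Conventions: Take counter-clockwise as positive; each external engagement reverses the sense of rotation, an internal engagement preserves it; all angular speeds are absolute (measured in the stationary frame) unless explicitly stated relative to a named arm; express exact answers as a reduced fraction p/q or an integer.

planetary set (17T centre, 15T on arm, 47T internal) — Willis relation
row 1 — lock + rotate with arm: ω_sun = ω_ring = ω_arm = x
row 2: sun turns y, ring = −(17/47)·y, arm 0
boundary: total ω_sun = x + y = 0 and total ω_arm = x = 1  ⇒  y = -1, x = 1
row 2 ring = −(17/47)·(-1) = 17/47
totals (row 1 + row 2): sun 1 + (-1) = 0, ring 1 + 17/47 = 64/47, arm 1 + 0 = 1
asked cell (total, ring) = 64/47

row1: w_G1=1 w_G3=1 w_R=1
row2: w_G1=-1 w_G3=17/47 w_R=0
total: w_G1=0 w_G3=64/47 w_R=1
asked value: 64/47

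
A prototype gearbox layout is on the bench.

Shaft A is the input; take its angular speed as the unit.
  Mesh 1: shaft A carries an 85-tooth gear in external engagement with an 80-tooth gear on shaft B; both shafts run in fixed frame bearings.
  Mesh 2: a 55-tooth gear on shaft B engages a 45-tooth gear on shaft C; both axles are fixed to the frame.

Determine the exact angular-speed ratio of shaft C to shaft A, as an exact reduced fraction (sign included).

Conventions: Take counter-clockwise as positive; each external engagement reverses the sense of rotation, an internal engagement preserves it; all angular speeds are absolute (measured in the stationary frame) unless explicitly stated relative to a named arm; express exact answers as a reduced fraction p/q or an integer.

class = fixed-axis compound train [2 meshes; 2 ratios multiply, 2 sense flips]
mesh 1 [85T→80T]: running ratio 17/16, sense −
mesh 2 [55T→45T]: running ratio 187/144, sense +
ω_out/ω_in = 187/144

187/144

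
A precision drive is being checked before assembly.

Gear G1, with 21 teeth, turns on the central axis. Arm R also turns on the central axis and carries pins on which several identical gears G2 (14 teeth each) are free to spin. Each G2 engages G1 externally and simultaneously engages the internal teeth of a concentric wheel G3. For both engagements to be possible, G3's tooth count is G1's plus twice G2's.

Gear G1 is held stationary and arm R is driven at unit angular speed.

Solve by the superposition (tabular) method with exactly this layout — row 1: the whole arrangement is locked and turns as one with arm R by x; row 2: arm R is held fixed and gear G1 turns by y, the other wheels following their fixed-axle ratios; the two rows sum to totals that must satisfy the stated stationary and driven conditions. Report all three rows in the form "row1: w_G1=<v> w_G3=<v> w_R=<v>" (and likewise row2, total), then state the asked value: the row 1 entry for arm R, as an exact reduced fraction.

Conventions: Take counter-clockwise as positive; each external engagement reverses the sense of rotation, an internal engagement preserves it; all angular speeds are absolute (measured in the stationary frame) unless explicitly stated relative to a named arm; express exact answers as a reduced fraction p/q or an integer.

row1: w_G1=1 w_G3=1 w_R=1
row2: w_G1=-1 w_G3=3/7 w_R=0
total: w_G1=0 w_G3=10/7 w_R=1
asked value: 1

planetary set (21T centre, 14T on arm, 49T internal) — Willis relation
row 1 — lock + rotate with arm: ω_sun = ω_ring = ω_arm = x
row 2 — arm fixed, fixed-axis ratios: sun y, ring −(21/49)·y, arm 0
boundary: total ω_sun = x + y = 0 and total ω_arm = x = 1  ⇒  y = -1, x = 1
row 2 ring = −(21/49)·(-1) = 3/7
totals (row 1 + row 2): sun 1 + (-1) = 0, ring 1 + 3/7 = 10/7, arm 1 + 0 = 1
asked cell (row1, arm) = 1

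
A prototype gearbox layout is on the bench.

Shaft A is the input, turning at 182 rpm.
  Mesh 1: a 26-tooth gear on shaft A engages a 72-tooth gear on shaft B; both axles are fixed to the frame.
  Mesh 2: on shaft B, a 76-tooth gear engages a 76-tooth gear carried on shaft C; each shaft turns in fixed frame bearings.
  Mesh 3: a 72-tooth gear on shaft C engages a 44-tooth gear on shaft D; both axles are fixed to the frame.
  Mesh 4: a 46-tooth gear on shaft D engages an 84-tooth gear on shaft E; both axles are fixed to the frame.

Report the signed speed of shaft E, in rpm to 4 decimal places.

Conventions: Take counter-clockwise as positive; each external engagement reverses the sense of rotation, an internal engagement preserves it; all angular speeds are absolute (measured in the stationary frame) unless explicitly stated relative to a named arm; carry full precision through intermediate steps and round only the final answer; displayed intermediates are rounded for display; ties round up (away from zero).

+58.8939 rpm

topology: fixed-axis compound train — 4 meshes, A→E
mesh 1 [26T→72T]: ω = 182.0000×26/72 = 65.7222 rpm, sense flips to −
mesh 2 [76T→76T]: ω = 65.7222×76/76 = 65.7222 rpm, sense flips to +
mesh 3 [72T→44T]: ω = 65.7222×72/44 = 107.5455 rpm, sense flips to −
mesh 4 [46T→84T]: ω = 107.5455×46/84 = 58.8939 rpm, sense flips to +
signed output speed = +58.8939 rpm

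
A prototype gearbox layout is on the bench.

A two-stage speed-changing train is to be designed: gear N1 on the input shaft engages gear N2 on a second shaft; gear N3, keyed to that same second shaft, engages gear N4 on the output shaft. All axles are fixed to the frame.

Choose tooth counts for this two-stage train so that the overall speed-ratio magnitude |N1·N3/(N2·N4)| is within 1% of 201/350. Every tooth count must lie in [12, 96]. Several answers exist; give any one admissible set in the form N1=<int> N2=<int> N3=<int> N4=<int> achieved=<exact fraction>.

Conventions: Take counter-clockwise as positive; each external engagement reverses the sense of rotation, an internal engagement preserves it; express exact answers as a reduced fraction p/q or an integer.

N1=12 N2=20 N3=67 N4=70 achieved=201/350

class = fixed-axis compound train [2-stage, 201/350 wanted]
target = 201/350 in lowest terms: an exact hit needs N1·N3 = k·201 and N2·N4 = k·350 for one integer k, every count in [12, 96]; additionally prefer no 1:1 stage (N1 ≠ N2, N3 ≠ N4)
k = 1…3: no 1:1-free in-range split of k·201 and k·350 into factor pairs; take k = 4
k = 4: N1·N3 = 804 = 12·67, N2·N4 = 1400 = 20·70
achieved = 12·67/(20·70) = 201/350; |achieved − target| = 0 ≤ 201/35000 ✓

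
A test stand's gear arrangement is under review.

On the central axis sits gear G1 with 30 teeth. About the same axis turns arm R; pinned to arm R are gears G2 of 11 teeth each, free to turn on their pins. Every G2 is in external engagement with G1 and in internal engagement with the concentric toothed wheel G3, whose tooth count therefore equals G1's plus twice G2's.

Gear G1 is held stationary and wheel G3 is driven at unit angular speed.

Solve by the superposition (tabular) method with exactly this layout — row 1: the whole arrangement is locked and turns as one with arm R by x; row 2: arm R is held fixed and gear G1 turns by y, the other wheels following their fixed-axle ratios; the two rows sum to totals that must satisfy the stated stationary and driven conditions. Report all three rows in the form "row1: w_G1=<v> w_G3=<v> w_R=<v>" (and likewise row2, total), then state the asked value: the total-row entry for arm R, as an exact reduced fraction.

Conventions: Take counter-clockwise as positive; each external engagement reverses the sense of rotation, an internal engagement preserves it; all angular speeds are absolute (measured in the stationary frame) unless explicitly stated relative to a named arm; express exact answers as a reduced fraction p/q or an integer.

row1: w_G1=26/41 w_G3=26/41 w_R=26/41
row2: w_G1=-26/41 w_G3=15/41 w_R=0
total: w_G1=0 w_G3=1 w_R=26/41
asked value: 26/41

topology: planetary set — G1 30T / G2 11T / G3 52T, arm = carrier (Willis)
superposition row 1 [locked train]: every member turns x
row 2 — arm fixed, fixed-axis ratios: sun y, ring −(30/52)·y, arm 0
boundary: total ω_sun = x + y = 0 and total ω_ring = x − (30/52)·y = 1  ⇒  y = -26/41, x = 26/41
row 2 ring = −(30/52)·(-26/41) = 15/41
totals (row 1 + row 2): sun 26/41 + (-26/41) = 0, ring 26/41 + 15/41 = 1, arm 26/41 + 0 = 26/41
asked cell (total, arm) = 26/41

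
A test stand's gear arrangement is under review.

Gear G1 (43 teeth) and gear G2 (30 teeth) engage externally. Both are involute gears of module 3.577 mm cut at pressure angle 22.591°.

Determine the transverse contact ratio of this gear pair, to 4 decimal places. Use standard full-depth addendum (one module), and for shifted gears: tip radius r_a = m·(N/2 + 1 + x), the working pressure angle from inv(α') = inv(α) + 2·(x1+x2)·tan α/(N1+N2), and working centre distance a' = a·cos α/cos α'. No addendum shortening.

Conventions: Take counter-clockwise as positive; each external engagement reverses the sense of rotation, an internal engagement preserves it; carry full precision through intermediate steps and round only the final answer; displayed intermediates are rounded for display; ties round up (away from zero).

class = single-mesh tooth geometry [involute pair 43T × 30T, m = 3.577]
base radii: r_b1 = 71.004585, r_b2 = 49.538082
tip radii: r_a1 = 80.482500, r_a2 = 57.232000
no profile shift: α' = α, a' = a
action lengths: √(r_a1²−r_b1²) = 37.891711, √(r_a2²−r_b2²) = 28.661476
base pitch p_b = π·m·cos α = 10.375232
CR = (37.891711 + 28.661476 − 130.560500·sin 22.59100°)/10.375232 = 1.580527
contact ratio ≈ 1.5805

1.5805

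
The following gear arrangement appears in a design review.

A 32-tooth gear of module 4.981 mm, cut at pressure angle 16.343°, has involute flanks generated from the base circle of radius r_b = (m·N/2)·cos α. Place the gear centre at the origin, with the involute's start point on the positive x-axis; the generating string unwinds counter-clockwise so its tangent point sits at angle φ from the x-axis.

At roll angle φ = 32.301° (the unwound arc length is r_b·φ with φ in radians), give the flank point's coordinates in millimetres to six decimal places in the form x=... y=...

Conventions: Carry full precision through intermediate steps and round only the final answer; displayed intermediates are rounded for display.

topology: single-mesh involute geometry — m = 4.981, N = 32
pitch radius r_p = m·N/2 = 4.981·32/2 = 79.696000
base radius r_b = r_p·cos α = 79.696000·cos 16.343° = 76.475834
roll angle φ = 32.301° = 0.56375880 rad
x = r_b·(cos φ + φ·sin φ) = 87.680053
y = r_b·(sin φ − φ·cos φ) = 4.424017

x=87.680053 y=4.424017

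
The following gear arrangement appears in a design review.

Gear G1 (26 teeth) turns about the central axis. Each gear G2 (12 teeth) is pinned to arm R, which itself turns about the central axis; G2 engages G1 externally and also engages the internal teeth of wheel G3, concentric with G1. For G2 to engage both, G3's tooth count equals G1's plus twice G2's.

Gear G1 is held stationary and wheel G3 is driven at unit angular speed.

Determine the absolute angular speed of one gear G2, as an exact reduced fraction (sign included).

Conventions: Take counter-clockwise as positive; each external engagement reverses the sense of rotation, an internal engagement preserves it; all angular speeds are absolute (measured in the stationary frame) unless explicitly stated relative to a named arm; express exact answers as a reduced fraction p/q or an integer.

25/12

topology: planetary set — G1 26T / G2 12T / G3 50T, arm = carrier (Willis)
ring teeth: 26 + 2·12 = 50
26(ω_sun−ω_arm) = −50(ω_ring−ω_arm),  ω_sun = 0, ω_ring = 1
26(0−ω_arm) = −50(1−ω_arm)  ⇒  76·ω_arm = 50  ⇒  ω_arm = 25/38
sun–planet mesh: 26·(0−25/38) = −12·(ω_p−ω_arm)  ⇒  ω_p−ω_arm = 325/228
ω_p = 25/38 + 325/228 = 25/12
exact speed ratio = 25/12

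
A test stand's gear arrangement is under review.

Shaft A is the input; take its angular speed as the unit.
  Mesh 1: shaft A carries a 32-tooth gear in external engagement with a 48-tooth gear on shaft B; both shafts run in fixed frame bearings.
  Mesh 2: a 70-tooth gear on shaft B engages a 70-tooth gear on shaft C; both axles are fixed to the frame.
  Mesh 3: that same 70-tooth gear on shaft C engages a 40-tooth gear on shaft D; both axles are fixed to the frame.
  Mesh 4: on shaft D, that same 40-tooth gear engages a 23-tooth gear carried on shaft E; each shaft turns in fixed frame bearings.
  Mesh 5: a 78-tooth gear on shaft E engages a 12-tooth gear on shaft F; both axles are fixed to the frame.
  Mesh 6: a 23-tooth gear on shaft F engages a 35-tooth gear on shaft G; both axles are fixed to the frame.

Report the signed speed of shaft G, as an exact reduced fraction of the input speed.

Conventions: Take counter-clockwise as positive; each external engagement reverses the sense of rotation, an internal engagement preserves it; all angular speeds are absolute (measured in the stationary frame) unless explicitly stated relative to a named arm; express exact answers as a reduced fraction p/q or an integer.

26/3

6-mesh fixed-axis compound train (all bearings frame-fixed)
mesh 1 [32T→48T]: |ω|/ω_in = 1×32/48 = 2/3, sense flips to −
mesh 2 [70T→70T]: |ω|/ω_in = (2/3)×70/70 = 2/3, sense flips to +
mesh 3 [70T→40T]: |ω|/ω_in = (2/3)×70/40 = 7/6, sense flips to −
mesh 4 [40T→23T]: |ω|/ω_in = (7/6)×40/23 = 140/69, sense flips to +
mesh 5 [78T→12T]: |ω|/ω_in = (140/69)×78/12 = 910/69, sense flips to −
mesh 6 [23T→35T]: |ω|/ω_in = (910/69)×23/35 = 26/3, sense flips to +
signed output speed (× input speed) = 26/3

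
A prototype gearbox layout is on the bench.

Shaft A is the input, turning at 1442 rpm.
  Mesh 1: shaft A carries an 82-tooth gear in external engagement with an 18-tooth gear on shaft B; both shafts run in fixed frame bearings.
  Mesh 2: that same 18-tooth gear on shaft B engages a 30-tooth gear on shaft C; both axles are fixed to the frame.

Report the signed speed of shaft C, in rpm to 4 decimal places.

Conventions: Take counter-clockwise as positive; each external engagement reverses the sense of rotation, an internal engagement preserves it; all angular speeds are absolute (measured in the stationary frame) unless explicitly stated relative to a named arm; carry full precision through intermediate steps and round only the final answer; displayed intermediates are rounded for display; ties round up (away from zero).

recognized (3 fixed axles, 2 meshes): fixed-axis compound train
mesh 1 [82T→18T]: ω = 1442.0000×82/18 = 6569.1111 rpm, sense flips to −
mesh 2 [18T→30T]: ω = 6569.1111×18/30 = 3941.4667 rpm, sense flips to +
signed output speed = +3941.4667 rpm

+3941.4667 rpm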